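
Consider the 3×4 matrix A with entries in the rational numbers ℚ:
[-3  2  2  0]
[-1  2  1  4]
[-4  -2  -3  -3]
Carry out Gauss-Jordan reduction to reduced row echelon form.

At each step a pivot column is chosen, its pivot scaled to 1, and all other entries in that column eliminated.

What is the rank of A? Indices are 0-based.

step 1: normalize row 0 (÷-3) = (1, -2/3, -2/3, 0)
  row 1: subtract -1×row0 = (0, 4/3, 1/3, 4)
  row 2: subtract -4×row0 = (0, -14/3, -17/3, -3)
step 2: normalize row 1 (÷4/3) = (0, 1, 1/4, 3)
  row 0: subtract -2/3×row1 = (1, 0, -1/2, 2)
  row 2: subtract -14/3×row1 = (0, 0, -9/2, 11)
step 3: normalize row 2 (÷-9/2) = (0, 0, 1, -22/9)
  row 0: subtract -1/2×row2 = (1, 0, 0, 7/9)
  row 1: subtract 1/4×row2 = (0, 1, 0, 65/18)

rank = 3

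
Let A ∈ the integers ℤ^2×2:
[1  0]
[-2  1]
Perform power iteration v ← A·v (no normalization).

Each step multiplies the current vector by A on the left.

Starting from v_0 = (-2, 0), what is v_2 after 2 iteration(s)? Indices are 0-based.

v_2 = (-2, 8)

v_0 = (-2, 0).
v_1 = A·v_0 = (-2, 4).
v_2 = A·v_1 = (-2, 8).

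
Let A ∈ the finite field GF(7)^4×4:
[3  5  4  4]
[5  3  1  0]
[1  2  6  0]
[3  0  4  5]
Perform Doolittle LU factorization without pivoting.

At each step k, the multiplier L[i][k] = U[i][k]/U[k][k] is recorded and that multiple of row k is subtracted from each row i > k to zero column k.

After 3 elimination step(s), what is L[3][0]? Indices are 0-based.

k=0: U[0][0]=3
  eliminate (1,0): mult=4, new row 1: (0, 4, 6, 5); set L[1][0]=4
  eliminate (2,0): mult=5, new row 2: (0, 5, 0, 1); set L[2][0]=5
  eliminate (3,0): mult=1, new row 3: (0, 2, 0, 1); set L[3][0]=1
k=1: U[1][1]=4
  eliminate (2,1): mult=3, new row 2: (0, 0, 3, 0); set L[2][1]=3
  eliminate (3,1): mult=4, new row 3: (0, 0, 4, 2); set L[3][1]=4
k=2: U[2][2]=3
  eliminate (3,2): mult=6, new row 3: (0, 0, 0, 2); set L[3][2]=6

L[3][0] = 1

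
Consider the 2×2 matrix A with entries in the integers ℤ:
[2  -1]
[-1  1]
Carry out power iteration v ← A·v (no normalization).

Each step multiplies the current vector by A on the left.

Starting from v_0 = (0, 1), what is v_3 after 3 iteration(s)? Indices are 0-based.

v_3 = (-8, 5)

v_0 = (0, 1).
v_1 = A·v_0 = (-1, 1).
v_2 = A·v_1 = (-3, 2).
v_3 = A·v_2 = (-8, 5).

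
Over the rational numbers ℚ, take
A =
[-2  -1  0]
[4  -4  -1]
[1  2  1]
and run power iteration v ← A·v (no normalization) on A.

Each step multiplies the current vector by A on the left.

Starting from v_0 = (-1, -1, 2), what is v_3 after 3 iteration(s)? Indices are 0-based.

v_3 = (-13, -98, 36)

v_0 = (-1, -1, 2).
v_1 = A·v_0 = (3, -2, -1).
v_2 = A·v_1 = (-4, 21, -2).
v_3 = A·v_2 = (-13, -98, 36).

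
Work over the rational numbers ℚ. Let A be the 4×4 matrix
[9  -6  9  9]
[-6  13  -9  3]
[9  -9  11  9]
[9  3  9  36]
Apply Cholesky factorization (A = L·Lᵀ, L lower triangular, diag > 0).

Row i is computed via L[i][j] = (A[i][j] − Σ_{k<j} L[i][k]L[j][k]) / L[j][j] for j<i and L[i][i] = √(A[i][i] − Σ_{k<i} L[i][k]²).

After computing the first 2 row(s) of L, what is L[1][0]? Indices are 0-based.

L[1][0] = -2

Step 1: L[0][0] = √(9) = 3.
  L[1][0] = (-6) / L[0][0] = -2.
Step 2: L[1][1] = √(9) = 3.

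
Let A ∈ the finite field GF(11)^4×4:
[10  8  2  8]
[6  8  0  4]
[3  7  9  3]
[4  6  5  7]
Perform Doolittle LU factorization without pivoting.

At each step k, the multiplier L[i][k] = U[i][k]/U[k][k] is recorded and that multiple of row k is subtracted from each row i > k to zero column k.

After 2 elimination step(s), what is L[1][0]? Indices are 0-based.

L[1][0] = 5

Step 1: pivot at (0,0) is 10.
  row1 ← row1 − (5)·row0  ⇒  L[1][0]=5, U row1=(0, 1, 1, 8)
  row2 ← row2 − (8)·row0  ⇒  L[2][0]=8, U row2=(0, 9, 4, 5)
  row3 ← row3 − (7)·row0  ⇒  L[3][0]=7, U row3=(0, 5, 2, 6)
Step 2: pivot at (1,1) is 1.
  row2 ← row2 − (9)·row1  ⇒  L[2][1]=9, U row2=(0, 0, 6, 10)
  row3 ← row3 − (5)·row1  ⇒  L[3][1]=5, U row3=(0, 0, 8, 10)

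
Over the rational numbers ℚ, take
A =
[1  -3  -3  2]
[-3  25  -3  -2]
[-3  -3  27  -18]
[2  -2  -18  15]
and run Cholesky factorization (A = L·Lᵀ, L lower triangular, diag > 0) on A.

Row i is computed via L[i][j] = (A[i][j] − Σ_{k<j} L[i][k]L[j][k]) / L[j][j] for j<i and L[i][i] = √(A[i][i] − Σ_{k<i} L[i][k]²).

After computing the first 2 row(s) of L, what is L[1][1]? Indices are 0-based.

Step 1: L[0][0] = √(1) = 1.
  L[1][0] = (-3) / L[0][0] = -3.
Step 2: L[1][1] = √(16) = 4.

L[1][1] = 4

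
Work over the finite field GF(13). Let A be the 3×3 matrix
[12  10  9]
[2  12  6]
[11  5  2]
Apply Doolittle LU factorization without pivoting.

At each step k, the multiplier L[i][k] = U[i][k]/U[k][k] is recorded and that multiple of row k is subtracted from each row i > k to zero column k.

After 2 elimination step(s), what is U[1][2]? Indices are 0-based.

[col 0] pivot 12
  R1 -= 11*R0 → (0, 6, 11)  (L[1][0] := 11)
  R2 -= 2*R0 → (0, 11, 10)  (L[2][0] := 2)
[col 1] pivot 6
  R2 -= 4*R1 → (0, 0, 5)  (L[2][1] := 4)

U[1][2] = 11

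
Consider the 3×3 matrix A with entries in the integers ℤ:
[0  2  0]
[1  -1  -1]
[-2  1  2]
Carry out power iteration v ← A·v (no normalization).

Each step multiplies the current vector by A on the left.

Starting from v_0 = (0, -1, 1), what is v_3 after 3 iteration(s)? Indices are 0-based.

v_3 = (-6, -3, 9)

v_0 = (0, -1, 1).
v_1 = A·v_0 = (-2, 0, 1).
v_2 = A·v_1 = (0, -3, 6).
v_3 = A·v_2 = (-6, -3, 9).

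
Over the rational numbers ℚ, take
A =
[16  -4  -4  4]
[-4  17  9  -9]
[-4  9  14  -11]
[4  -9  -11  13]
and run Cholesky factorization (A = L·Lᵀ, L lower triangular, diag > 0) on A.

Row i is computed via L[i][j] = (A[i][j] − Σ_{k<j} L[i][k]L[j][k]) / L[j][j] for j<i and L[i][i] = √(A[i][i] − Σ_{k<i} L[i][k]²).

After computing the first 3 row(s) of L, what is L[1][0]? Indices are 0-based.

L[1][0] = -1

Step 1: L[0][0] = √(16) = 4.
  L[1][0] = (-4) / L[0][0] = -1.
Step 2: L[1][1] = √(16) = 4.
  L[2][0] = (-4) / L[0][0] = -1.
  L[2][1] = (8) / L[1][1] = 2.
Step 3: L[2][2] = √(9) = 3.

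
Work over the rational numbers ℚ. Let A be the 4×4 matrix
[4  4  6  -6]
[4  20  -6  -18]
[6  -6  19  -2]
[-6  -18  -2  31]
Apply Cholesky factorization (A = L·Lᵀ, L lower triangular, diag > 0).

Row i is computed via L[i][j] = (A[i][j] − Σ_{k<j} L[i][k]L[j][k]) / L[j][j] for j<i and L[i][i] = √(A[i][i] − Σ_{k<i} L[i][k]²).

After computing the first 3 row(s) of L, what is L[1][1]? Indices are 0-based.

L[1][1] = 4

Step 1: L[0][0] = √(4) = 2.
  L[1][0] = (4) / L[0][0] = 2.
Step 2: L[1][1] = √(16) = 4.
  L[2][0] = (6) / L[0][0] = 3.
  L[2][1] = (-12) / L[1][1] = -3.
Step 3: L[2][2] = √(1) = 1.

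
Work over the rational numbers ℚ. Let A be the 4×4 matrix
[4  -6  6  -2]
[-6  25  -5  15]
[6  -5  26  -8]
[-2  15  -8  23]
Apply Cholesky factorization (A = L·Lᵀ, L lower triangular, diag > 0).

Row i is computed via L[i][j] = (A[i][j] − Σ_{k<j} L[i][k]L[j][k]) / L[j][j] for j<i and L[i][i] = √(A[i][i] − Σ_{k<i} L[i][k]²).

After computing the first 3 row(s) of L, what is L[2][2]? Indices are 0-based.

L[2][2] = 4

Step 1: L[0][0] = √(4) = 2.
  L[1][0] = (-6) / L[0][0] = -3.
Step 2: L[1][1] = √(16) = 4.
  L[2][0] = (6) / L[0][0] = 3.
  L[2][1] = (4) / L[1][1] = 1.
Step 3: L[2][2] = √(16) = 4.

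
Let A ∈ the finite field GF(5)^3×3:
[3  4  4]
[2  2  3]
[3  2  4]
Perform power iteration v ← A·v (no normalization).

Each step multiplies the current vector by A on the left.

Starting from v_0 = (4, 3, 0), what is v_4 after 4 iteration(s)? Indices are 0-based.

v_0 = (4, 3, 0).
v_1 = A·v_0 = (4, 4, 3).
v_2 = A·v_1 = (0, 0, 2).
v_3 = A·v_2 = (3, 1, 3).
v_4 = A·v_3 = (0, 2, 3).

v_4 = (0, 2, 3)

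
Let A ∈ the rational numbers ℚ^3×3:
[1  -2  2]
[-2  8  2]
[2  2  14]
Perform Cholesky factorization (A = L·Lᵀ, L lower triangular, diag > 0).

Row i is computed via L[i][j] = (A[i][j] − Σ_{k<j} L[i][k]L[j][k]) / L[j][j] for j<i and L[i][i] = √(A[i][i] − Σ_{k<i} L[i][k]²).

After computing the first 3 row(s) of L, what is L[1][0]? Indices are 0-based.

Step 1: L[0][0] = √(1) = 1.
  L[1][0] = (-2) / L[0][0] = -2.
Step 2: L[1][1] = √(4) = 2.
  L[2][0] = (2) / L[0][0] = 2.
  L[2][1] = (6) / L[1][1] = 3.
Step 3: L[2][2] = √(1) = 1.

L[1][0] = -2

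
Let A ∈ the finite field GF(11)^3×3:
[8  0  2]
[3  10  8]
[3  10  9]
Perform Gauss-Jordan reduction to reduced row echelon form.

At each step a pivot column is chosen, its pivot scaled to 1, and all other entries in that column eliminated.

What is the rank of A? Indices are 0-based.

step 1: normalize row 0 (÷8) = (1, 0, 3)
  row 1: subtract 3×row0 = (0, 10, 10)
  row 2: subtract 3×row0 = (0, 10, 0)
step 2: normalize row 1 (÷10) = (0, 1, 1)
  row 2: subtract 10×row1 = (0, 0, 1)
step 3: normalize row 2 (÷1) = (0, 0, 1)
  row 0: subtract 3×row2 = (1, 0, 0)
  row 1: subtract 1×row2 = (0, 1, 0)

rank = 3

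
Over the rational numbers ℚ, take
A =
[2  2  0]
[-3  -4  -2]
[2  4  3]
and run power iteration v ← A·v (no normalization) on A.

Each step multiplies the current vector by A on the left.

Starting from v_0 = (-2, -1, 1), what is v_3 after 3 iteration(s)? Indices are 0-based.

v_0 = (-2, -1, 1).
v_1 = A·v_0 = (-6, 8, -5).
v_2 = A·v_1 = (4, -4, 5).
v_3 = A·v_2 = (0, -6, 7).

v_3 = (0, -6, 7)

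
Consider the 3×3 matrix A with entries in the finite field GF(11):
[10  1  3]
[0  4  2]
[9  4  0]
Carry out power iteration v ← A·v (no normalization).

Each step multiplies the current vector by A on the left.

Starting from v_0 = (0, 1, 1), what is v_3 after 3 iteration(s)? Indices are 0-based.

v_3 = (0, 6, 1)

v_0 = (0, 1, 1).
v_1 = A·v_0 = (4, 6, 4).
v_2 = A·v_1 = (3, 10, 5).
v_3 = A·v_2 = (0, 6, 1).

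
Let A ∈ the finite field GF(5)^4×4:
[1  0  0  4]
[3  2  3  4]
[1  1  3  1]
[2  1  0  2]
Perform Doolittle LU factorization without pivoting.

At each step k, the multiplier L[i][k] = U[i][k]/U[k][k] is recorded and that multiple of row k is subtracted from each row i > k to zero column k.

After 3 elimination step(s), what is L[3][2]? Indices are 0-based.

L[3][2] = 4

[col 0] pivot 1
  R1 -= 3*R0 → (0, 2, 3, 2)  (L[1][0] := 3)
  R2 -= 1*R0 → (0, 1, 3, 2)  (L[2][0] := 1)
  R3 -= 2*R0 → (0, 1, 0, 4)  (L[3][0] := 2)
[col 1] pivot 2
  R2 -= 3*R1 → (0, 0, 4, 1)  (L[2][1] := 3)
  R3 -= 3*R1 → (0, 0, 1, 3)  (L[3][1] := 3)
[col 2] pivot 4
  R3 -= 4*R2 → (0, 0, 0, 4)  (L[3][2] := 4)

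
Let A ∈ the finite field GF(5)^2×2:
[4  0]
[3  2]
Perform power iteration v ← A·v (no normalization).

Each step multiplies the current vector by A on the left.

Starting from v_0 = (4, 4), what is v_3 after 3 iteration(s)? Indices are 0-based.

v_3 = (1, 3)

v_0 = (4, 4).
v_1 = A·v_0 = (1, 0).
v_2 = A·v_1 = (4, 3).
v_3 = A·v_2 = (1, 3).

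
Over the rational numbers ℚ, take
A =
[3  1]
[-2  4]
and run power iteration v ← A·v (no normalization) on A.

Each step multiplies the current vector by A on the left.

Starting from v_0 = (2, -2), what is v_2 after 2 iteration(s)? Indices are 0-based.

v_0 = (2, -2).
v_1 = A·v_0 = (4, -12).
v_2 = A·v_1 = (0, -56).

v_2 = (0, -56)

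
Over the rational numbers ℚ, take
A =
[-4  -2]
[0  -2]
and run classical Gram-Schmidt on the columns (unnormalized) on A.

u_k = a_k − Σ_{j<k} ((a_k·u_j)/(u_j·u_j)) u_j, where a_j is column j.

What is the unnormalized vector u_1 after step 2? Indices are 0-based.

u_1 = (0, -2)

Step 1: u_0 = a_0 = (-4, 0).
Step 2: u_1 = a_1 − (1/2)·u_0 = (0, -2).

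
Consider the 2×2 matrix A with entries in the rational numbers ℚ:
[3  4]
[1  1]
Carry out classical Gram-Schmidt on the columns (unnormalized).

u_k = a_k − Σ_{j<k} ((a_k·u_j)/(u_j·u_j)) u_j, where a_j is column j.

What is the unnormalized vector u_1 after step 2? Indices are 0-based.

Step 1: u_0 = a_0 = (3, 1).
Step 2: u_1 = a_1 − (13/10)·u_0 = (1/10, -3/10).

u_1 = (1/10, -3/10)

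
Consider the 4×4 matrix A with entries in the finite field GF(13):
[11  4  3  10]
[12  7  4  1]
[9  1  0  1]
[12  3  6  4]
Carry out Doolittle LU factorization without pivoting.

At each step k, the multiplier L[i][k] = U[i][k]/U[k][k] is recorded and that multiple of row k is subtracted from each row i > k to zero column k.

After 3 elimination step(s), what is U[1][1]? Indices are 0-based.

Step 1: pivot at (0,0) is 11.
  row1 ← row1 − (7)·row0  ⇒  L[1][0]=7, U row1=(0, 5, 9, 9)
  row2 ← row2 − (2)·row0  ⇒  L[2][0]=2, U row2=(0, 6, 7, 7)
  row3 ← row3 − (7)·row0  ⇒  L[3][0]=7, U row3=(0, 1, 11, 12)
Step 2: pivot at (1,1) is 5.
  row2 ← row2 − (9)·row1  ⇒  L[2][1]=9, U row2=(0, 0, 4, 4)
  row3 ← row3 − (8)·row1  ⇒  L[3][1]=8, U row3=(0, 0, 4, 5)
Step 3: pivot at (2,2) is 4.
  row3 ← row3 − (1)·row2  ⇒  L[3][2]=1, U row3=(0, 0, 0, 1)

U[1][1] = 5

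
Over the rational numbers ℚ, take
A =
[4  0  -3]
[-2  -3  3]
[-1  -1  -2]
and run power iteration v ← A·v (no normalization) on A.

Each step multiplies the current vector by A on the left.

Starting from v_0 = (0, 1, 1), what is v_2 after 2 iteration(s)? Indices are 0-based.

v_2 = (-3, -3, 9)

v_0 = (0, 1, 1).
v_1 = A·v_0 = (-3, 0, -3).
v_2 = A·v_1 = (-3, -3, 9).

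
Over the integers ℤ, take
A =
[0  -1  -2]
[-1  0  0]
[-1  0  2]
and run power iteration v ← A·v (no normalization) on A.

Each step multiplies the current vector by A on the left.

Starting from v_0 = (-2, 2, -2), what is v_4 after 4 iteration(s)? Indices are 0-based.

v_0 = (-2, 2, -2).
v_1 = A·v_0 = (2, 2, -2).
v_2 = A·v_1 = (2, -2, -6).
v_3 = A·v_2 = (14, -2, -14).
v_4 = A·v_3 = (30, -14, -42).

v_4 = (30, -14, -42)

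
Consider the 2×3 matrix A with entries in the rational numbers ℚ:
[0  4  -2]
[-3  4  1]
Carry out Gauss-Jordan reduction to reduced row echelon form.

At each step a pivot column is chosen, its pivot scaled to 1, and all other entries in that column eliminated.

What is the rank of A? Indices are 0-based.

step 1: exchange rows 0,1
step 1: normalize row 0 (÷-3) = (1, -4/3, -1/3)
step 2: normalize row 1 (÷4) = (0, 1, -1/2)
  row 0: subtract -4/3×row1 = (1, 0, -1)

rank = 2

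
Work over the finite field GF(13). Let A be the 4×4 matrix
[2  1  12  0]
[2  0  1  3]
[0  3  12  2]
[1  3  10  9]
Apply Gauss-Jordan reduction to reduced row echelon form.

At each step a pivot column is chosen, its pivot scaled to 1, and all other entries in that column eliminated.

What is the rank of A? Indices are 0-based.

pivot(0,0)=2: scale R0 → (1, 7, 6, 0)
  clear (1,0): R1 −= (2)R0 → (0, 12, 2, 3)
  clear (3,0): R3 −= (1)R0 → (0, 9, 4, 9)
pivot(1,1)=12: scale R1 → (0, 1, 11, 10)
  clear (0,1): R0 −= (7)R1 → (1, 0, 7, 8)
  clear (2,1): R2 −= (3)R1 → (0, 0, 5, 11)
  clear (3,1): R3 −= (9)R1 → (0, 0, 9, 10)
pivot(2,2)=5: scale R2 → (0, 0, 1, 10)
  clear (0,2): R0 −= (7)R2 → (1, 0, 0, 3)
  clear (1,2): R1 −= (11)R2 → (0, 1, 0, 4)
  clear (3,2): R3 −= (9)R2 → (0, 0, 0, 11)
pivot(3,3)=11: scale R3 → (0, 0, 0, 1)
  clear (0,3): R0 −= (3)R3 → (1, 0, 0, 0)
  clear (1,3): R1 −= (4)R3 → (0, 1, 0, 0)
  clear (2,3): R2 −= (10)R3 → (0, 0, 1, 0)

rank = 4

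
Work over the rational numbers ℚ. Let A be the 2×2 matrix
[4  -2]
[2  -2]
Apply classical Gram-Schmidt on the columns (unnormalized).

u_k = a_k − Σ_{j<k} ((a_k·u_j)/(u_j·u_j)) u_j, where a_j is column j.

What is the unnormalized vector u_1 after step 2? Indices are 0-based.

Step 1: u_0 = a_0 = (4, 2).
Step 2: u_1 = a_1 − (-3/5)·u_0 = (2/5, -4/5).

u_1 = (2/5, -4/5)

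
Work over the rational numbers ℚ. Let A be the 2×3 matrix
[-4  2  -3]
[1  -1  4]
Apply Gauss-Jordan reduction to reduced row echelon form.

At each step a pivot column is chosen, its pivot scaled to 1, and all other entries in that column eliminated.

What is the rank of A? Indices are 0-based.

rank = 2

step 1: normalize row 0 (÷-4) = (1, -1/2, 3/4)
  row 1: subtract 1×row0 = (0, -1/2, 13/4)
step 2: normalize row 1 (÷-1/2) = (0, 1, -13/2)
  row 0: subtract -1/2×row1 = (1, 0, -5/2)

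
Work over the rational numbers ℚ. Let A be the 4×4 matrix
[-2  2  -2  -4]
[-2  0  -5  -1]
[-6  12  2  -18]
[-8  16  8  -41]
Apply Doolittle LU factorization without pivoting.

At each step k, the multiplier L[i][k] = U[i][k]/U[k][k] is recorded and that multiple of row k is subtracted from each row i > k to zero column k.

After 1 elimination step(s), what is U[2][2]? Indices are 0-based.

Step 1: pivot at (0,0) is -2.
  row1 ← row1 − (1)·row0  ⇒  L[1][0]=1, U row1=(0, -2, -3, 3)
  row2 ← row2 − (3)·row0  ⇒  L[2][0]=3, U row2=(0, 6, 8, -6)
  row3 ← row3 − (4)·row0  ⇒  L[3][0]=4, U row3=(0, 8, 16, -25)

U[2][2] = 8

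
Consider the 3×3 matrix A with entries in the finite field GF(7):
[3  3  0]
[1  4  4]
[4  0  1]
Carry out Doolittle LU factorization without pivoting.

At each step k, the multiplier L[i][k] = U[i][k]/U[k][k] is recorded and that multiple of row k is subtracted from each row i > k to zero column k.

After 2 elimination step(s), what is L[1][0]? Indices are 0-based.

k=0: U[0][0]=3
  eliminate (1,0): mult=5, new row 1: (0, 3, 4); set L[1][0]=5
  eliminate (2,0): mult=6, new row 2: (0, 3, 1); set L[2][0]=6
k=1: U[1][1]=3
  eliminate (2,1): mult=1, new row 2: (0, 0, 4); set L[2][1]=1

L[1][0] = 5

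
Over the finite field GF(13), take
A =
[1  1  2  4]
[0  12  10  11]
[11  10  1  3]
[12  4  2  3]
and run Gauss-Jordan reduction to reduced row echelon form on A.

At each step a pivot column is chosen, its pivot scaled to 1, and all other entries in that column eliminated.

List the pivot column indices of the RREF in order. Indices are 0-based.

pivot(0,0)=1: scale R0 → (1, 1, 2, 4)
  clear (2,0): R2 −= (11)R0 → (0, 12, 5, 11)
  clear (3,0): R3 −= (12)R0 → (0, 5, 4, 7)
pivot(1,1)=12: scale R1 → (0, 1, 3, 2)
  clear (0,1): R0 −= (1)R1 → (1, 0, 12, 2)
  clear (2,1): R2 −= (12)R1 → (0, 0, 8, 0)
  clear (3,1): R3 −= (5)R1 → (0, 0, 2, 10)
pivot(2,2)=8: scale R2 → (0, 0, 1, 0)
  clear (0,2): R0 −= (12)R2 → (1, 0, 0, 2)
  clear (1,2): R1 −= (3)R2 → (0, 1, 0, 2)
  clear (3,2): R3 −= (2)R2 → (0, 0, 0, 10)
pivot(3,3)=10: scale R3 → (0, 0, 0, 1)
  clear (0,3): R0 −= (2)R3 → (1, 0, 0, 0)
  clear (1,3): R1 −= (2)R3 → (0, 1, 0, 0)

pivot columns: 0, 1, 2, 3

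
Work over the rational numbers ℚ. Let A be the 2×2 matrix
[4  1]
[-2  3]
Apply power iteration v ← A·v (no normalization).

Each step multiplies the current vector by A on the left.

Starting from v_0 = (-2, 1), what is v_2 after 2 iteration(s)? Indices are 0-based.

v_2 = (-21, 35)

v_0 = (-2, 1).
v_1 = A·v_0 = (-7, 7).
v_2 = A·v_1 = (-21, 35).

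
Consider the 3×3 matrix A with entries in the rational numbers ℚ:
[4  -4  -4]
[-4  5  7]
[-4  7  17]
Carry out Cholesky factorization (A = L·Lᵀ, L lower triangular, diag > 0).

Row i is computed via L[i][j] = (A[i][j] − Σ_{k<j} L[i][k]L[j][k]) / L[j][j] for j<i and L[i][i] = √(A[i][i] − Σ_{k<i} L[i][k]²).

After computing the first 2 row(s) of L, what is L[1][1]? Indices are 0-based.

L[1][1] = 1

Step 1: L[0][0] = √(4) = 2.
  L[1][0] = (-4) / L[0][0] = -2.
Step 2: L[1][1] = √(1) = 1.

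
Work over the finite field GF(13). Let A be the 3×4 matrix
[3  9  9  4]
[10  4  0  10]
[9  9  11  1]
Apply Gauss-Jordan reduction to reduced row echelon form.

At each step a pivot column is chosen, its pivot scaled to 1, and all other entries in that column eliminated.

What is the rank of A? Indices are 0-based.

rank = 3

pivot(0,0)=3: scale R0 → (1, 3, 3, 10)
  clear (1,0): R1 −= (10)R0 → (0, 0, 9, 1)
  clear (2,0): R2 −= (9)R0 → (0, 8, 10, 2)
pivot(1,1): swap R1↔R2
pivot(1,1)=8: scale R1 → (0, 1, 11, 10)
  clear (0,1): R0 −= (3)R1 → (1, 0, 9, 6)
pivot(2,2)=9: scale R2 → (0, 0, 1, 3)
  clear (0,2): R0 −= (9)R2 → (1, 0, 0, 5)
  clear (1,2): R1 −= (11)R2 → (0, 1, 0, 3)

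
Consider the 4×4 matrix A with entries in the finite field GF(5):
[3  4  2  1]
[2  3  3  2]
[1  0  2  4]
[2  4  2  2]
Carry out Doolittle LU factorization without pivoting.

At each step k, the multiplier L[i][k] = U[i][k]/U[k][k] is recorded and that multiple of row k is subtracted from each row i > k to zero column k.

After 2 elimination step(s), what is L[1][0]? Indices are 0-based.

L[1][0] = 4

[col 0] pivot 3
  R1 -= 4*R0 → (0, 2, 0, 3)  (L[1][0] := 4)
  R2 -= 2*R0 → (0, 2, 3, 2)  (L[2][0] := 2)
  R3 -= 4*R0 → (0, 3, 4, 3)  (L[3][0] := 4)
[col 1] pivot 2
  R2 -= 1*R1 → (0, 0, 3, 4)  (L[2][1] := 1)
  R3 -= 4*R1 → (0, 0, 4, 1)  (L[3][1] := 4)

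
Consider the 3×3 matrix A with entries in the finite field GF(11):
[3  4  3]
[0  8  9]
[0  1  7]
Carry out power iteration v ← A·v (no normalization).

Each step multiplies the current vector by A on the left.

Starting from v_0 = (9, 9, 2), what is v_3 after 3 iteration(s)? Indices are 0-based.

v_0 = (9, 9, 2).
v_1 = A·v_0 = (3, 2, 1).
v_2 = A·v_1 = (9, 3, 9).
v_3 = A·v_2 = (0, 6, 0).

v_3 = (0, 6, 0)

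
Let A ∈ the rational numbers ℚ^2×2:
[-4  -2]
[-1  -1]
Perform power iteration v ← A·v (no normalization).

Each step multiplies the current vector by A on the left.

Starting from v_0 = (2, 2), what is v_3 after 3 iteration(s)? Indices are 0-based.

v_3 = (-256, -72)

v_0 = (2, 2).
v_1 = A·v_0 = (-12, -4).
v_2 = A·v_1 = (56, 16).
v_3 = A·v_2 = (-256, -72).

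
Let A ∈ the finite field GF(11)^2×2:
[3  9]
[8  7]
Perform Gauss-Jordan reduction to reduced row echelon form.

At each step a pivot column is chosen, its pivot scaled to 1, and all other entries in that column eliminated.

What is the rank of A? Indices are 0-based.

rank = 2

[1] R0 /= 3  ⇒  (1, 3)
     R1 -= 8·R0  ⇒  (0, 5)
[2] R1 /= 5  ⇒  (0, 1)
     R0 -= 3·R1  ⇒  (1, 0)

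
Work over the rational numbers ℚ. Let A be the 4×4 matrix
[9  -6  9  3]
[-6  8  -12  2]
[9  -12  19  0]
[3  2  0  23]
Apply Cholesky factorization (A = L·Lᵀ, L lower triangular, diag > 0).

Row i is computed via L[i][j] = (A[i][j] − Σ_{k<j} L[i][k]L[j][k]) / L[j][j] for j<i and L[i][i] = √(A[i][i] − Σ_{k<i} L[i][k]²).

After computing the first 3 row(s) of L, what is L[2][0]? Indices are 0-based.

L[2][0] = 3

Step 1: L[0][0] = √(9) = 3.
  L[1][0] = (-6) / L[0][0] = -2.
Step 2: L[1][1] = √(4) = 2.
  L[2][0] = (9) / L[0][0] = 3.
  L[2][1] = (-6) / L[1][1] = -3.
Step 3: L[2][2] = √(1) = 1.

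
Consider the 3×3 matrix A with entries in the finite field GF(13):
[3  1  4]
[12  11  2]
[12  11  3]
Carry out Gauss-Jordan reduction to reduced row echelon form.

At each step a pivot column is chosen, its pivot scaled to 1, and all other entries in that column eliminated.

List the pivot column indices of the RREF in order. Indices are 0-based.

[1] R0 /= 3  ⇒  (1, 9, 10)
     R1 -= 12·R0  ⇒  (0, 7, 12)
     R2 -= 12·R0  ⇒  (0, 7, 0)
[2] R1 /= 7  ⇒  (0, 1, 11)
     R0 -= 9·R1  ⇒  (1, 0, 2)
     R2 -= 7·R1  ⇒  (0, 0, 1)
[3] R2 /= 1  ⇒  (0, 0, 1)
     R0 -= 2·R2  ⇒  (1, 0, 0)
     R1 -= 11·R2  ⇒  (0, 1, 0)

pivot columns: 0, 1, 2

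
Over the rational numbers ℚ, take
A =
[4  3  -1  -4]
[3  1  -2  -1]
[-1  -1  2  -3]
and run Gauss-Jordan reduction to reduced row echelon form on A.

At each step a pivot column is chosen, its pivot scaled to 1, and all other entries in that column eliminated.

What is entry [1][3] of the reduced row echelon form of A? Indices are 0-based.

[1] R0 /= 4  ⇒  (1, 3/4, -1/4, -1)
     R1 -= 3·R0  ⇒  (0, -5/4, -5/4, 2)
     R2 -= -1·R0  ⇒  (0, -1/4, 7/4, -4)
[2] R1 /= -5/4  ⇒  (0, 1, 1, -8/5)
     R0 -= 3/4·R1  ⇒  (1, 0, -1, 1/5)
     R2 -= -1/4·R1  ⇒  (0, 0, 2, -22/5)
[3] R2 /= 2  ⇒  (0, 0, 1, -11/5)
     R0 -= -1·R2  ⇒  (1, 0, 0, -2)
     R1 -= 1·R2  ⇒  (0, 1, 0, 3/5)

M[1][3] = 3/5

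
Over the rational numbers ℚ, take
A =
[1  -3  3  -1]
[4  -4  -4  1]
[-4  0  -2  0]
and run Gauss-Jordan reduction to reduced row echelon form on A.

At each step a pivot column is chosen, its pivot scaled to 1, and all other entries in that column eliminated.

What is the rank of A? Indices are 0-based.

pivot(0,0)=1: scale R0 → (1, -3, 3, -1)
  clear (1,0): R1 −= (4)R0 → (0, 8, -16, 5)
  clear (2,0): R2 −= (-4)R0 → (0, -12, 10, -4)
pivot(1,1)=8: scale R1 → (0, 1, -2, 5/8)
  clear (0,1): R0 −= (-3)R1 → (1, 0, -3, 7/8)
  clear (2,1): R2 −= (-12)R1 → (0, 0, -14, 7/2)
pivot(2,2)=-14: scale R2 → (0, 0, 1, -1/4)
  clear (0,2): R0 −= (-3)R2 → (1, 0, 0, 1/8)
  clear (1,2): R1 −= (-2)R2 → (0, 1, 0, 1/8)

rank = 3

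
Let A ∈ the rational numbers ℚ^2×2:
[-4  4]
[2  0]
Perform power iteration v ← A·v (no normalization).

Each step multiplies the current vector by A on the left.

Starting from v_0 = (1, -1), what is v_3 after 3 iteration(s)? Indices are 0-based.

v_3 = (-224, 80)

v_0 = (1, -1).
v_1 = A·v_0 = (-8, 2).
v_2 = A·v_1 = (40, -16).
v_3 = A·v_2 = (-224, 80).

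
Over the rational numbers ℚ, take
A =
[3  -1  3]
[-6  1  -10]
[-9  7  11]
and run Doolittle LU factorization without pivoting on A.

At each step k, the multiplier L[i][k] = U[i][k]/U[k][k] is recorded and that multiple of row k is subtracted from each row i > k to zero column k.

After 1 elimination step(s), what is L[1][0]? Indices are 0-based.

[col 0] pivot 3
  R1 -= -2*R0 → (0, -1, -4)  (L[1][0] := -2)
  R2 -= -3*R0 → (0, 4, 20)  (L[2][0] := -3)

L[1][0] = -2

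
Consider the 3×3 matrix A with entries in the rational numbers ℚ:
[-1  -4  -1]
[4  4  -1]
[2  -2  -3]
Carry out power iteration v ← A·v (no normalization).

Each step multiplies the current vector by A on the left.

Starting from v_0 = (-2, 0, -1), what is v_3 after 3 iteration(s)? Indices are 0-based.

v_0 = (-2, 0, -1).
v_1 = A·v_0 = (3, -7, -1).
v_2 = A·v_1 = (26, -15, 23).
v_3 = A·v_2 = (11, 21, 13).

v_3 = (11, 21, 13)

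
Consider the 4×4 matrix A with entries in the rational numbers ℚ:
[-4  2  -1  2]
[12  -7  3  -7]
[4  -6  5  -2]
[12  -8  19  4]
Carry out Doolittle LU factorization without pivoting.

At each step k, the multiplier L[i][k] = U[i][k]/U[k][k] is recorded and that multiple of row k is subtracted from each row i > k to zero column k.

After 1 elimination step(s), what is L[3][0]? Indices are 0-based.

[col 0] pivot -4
  R1 -= -3*R0 → (0, -1, 0, -1)  (L[1][0] := -3)
  R2 -= -1*R0 → (0, -4, 4, 0)  (L[2][0] := -1)
  R3 -= -3*R0 → (0, -2, 16, 10)  (L[3][0] := -3)

L[3][0] = -3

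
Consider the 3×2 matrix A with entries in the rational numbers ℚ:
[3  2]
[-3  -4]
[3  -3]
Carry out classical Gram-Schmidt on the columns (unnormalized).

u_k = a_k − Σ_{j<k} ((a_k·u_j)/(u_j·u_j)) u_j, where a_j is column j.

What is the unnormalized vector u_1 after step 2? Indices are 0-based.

u_1 = (1, -3, -4)

Step 1: u_0 = a_0 = (3, -3, 3).
Step 2: u_1 = a_1 − (1/3)·u_0 = (1, -3, -4).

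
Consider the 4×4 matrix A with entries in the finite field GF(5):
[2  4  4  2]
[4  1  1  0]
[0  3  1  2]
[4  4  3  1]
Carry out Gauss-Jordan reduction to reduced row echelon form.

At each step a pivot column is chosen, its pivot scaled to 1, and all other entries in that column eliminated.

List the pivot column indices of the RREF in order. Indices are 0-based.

[1] R0 /= 2  ⇒  (1, 2, 2, 1)
     R1 -= 4·R0  ⇒  (0, 3, 3, 1)
     R3 -= 4·R0  ⇒  (0, 1, 0, 2)
[2] R1 /= 3  ⇒  (0, 1, 1, 2)
     R0 -= 2·R1  ⇒  (1, 0, 0, 2)
     R2 -= 3·R1  ⇒  (0, 0, 3, 1)
     R3 -= 1·R1  ⇒  (0, 0, 4, 0)
[3] R2 /= 3  ⇒  (0, 0, 1, 2)
     R1 -= 1·R2  ⇒  (0, 1, 0, 0)
     R3 -= 4·R2  ⇒  (0, 0, 0, 2)
[4] R3 /= 2  ⇒  (0, 0, 0, 1)
     R0 -= 2·R3  ⇒  (1, 0, 0, 0)
     R2 -= 2·R3  ⇒  (0, 0, 1, 0)

pivot columns: 0, 1, 2, 3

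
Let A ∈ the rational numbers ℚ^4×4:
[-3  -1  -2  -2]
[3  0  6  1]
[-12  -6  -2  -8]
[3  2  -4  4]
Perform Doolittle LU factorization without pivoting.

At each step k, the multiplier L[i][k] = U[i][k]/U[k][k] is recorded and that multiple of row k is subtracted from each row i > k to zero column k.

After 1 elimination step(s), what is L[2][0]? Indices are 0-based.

L[2][0] = 4

[col 0] pivot -3
  R1 -= -1*R0 → (0, -1, 4, -1)  (L[1][0] := -1)
  R2 -= 4*R0 → (0, -2, 6, 0)  (L[2][0] := 4)
  R3 -= -1*R0 → (0, 1, -6, 2)  (L[3][0] := -1)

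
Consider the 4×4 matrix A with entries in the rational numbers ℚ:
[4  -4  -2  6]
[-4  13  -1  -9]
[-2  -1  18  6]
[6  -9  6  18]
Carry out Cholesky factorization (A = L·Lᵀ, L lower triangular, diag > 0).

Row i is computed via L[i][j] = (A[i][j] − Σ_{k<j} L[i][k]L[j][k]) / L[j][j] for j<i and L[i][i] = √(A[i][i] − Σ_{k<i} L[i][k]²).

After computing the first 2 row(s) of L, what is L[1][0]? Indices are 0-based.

Step 1: L[0][0] = √(4) = 2.
  L[1][0] = (-4) / L[0][0] = -2.
Step 2: L[1][1] = √(9) = 3.

L[1][0] = -2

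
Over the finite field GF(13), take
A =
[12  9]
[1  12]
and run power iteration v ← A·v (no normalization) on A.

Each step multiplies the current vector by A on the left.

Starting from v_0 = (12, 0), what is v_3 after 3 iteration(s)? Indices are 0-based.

v_3 = (2, 1)

v_0 = (12, 0).
v_1 = A·v_0 = (1, 12).
v_2 = A·v_1 = (3, 2).
v_3 = A·v_2 = (2, 1).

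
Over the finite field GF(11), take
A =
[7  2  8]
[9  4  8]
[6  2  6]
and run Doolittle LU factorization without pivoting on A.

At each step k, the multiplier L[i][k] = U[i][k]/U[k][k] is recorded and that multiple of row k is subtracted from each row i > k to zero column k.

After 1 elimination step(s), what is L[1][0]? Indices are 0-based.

L[1][0] = 6

Step 1: pivot at (0,0) is 7.
  row1 ← row1 − (6)·row0  ⇒  L[1][0]=6, U row1=(0, 3, 4)
  row2 ← row2 − (4)·row0  ⇒  L[2][0]=4, U row2=(0, 5, 7)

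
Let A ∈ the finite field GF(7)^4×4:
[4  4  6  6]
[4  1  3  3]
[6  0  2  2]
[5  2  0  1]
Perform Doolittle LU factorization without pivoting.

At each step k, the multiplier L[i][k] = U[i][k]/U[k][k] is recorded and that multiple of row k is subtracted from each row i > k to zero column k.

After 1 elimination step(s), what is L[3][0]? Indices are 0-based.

L[3][0] = 3

[col 0] pivot 4
  R1 -= 1*R0 → (0, 4, 4, 4)  (L[1][0] := 1)
  R2 -= 5*R0 → (0, 1, 0, 0)  (L[2][0] := 5)
  R3 -= 3*R0 → (0, 4, 3, 4)  (L[3][0] := 3)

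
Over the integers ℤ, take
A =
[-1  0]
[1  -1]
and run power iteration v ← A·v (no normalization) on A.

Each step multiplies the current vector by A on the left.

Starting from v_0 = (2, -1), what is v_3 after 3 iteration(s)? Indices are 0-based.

v_3 = (-2, 7)

v_0 = (2, -1).
v_1 = A·v_0 = (-2, 3).
v_2 = A·v_1 = (2, -5).
v_3 = A·v_2 = (-2, 7).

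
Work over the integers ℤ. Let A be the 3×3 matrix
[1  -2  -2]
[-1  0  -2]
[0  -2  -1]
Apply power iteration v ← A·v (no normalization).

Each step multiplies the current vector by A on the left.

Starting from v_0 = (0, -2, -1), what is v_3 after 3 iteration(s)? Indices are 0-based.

v_3 = (42, 26, 41)

v_0 = (0, -2, -1).
v_1 = A·v_0 = (6, 2, 5).
v_2 = A·v_1 = (-8, -16, -9).
v_3 = A·v_2 = (42, 26, 41).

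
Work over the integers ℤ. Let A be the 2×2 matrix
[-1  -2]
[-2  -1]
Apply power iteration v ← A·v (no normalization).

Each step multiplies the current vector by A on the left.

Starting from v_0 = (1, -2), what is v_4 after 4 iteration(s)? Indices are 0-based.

v_0 = (1, -2).
v_1 = A·v_0 = (3, 0).
v_2 = A·v_1 = (-3, -6).
v_3 = A·v_2 = (15, 12).
v_4 = A·v_3 = (-39, -42).

v_4 = (-39, -42)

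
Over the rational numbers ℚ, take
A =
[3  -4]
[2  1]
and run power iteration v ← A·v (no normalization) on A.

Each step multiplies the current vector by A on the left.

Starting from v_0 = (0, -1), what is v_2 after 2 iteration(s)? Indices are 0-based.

v_0 = (0, -1).
v_1 = A·v_0 = (4, -1).
v_2 = A·v_1 = (16, 7).

v_2 = (16, 7)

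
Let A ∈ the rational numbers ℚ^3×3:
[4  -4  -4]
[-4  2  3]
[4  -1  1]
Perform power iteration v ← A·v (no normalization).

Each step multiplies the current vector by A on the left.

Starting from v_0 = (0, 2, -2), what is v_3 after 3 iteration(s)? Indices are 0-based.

v_3 = (168, -134, 110)

v_0 = (0, 2, -2).
v_1 = A·v_0 = (0, -2, -4).
v_2 = A·v_1 = (24, -16, -2).
v_3 = A·v_2 = (168, -134, 110).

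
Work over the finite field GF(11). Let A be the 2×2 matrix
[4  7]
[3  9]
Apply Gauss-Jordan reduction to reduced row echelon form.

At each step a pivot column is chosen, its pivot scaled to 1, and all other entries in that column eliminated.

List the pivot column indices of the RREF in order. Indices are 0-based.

pivot columns: 0, 1

step 1: normalize row 0 (÷4) = (1, 10)
  row 1: subtract 3×row0 = (0, 1)
step 2: normalize row 1 (÷1) = (0, 1)
  row 0: subtract 10×row1 = (1, 0)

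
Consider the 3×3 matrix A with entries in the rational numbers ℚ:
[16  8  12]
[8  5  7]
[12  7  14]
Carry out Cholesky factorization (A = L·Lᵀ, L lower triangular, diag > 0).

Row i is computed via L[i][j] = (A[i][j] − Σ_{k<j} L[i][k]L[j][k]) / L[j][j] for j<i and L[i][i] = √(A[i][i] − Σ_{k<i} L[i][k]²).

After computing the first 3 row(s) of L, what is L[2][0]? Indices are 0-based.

L[2][0] = 3

Step 1: L[0][0] = √(16) = 4.
  L[1][0] = (8) / L[0][0] = 2.
Step 2: L[1][1] = √(1) = 1.
  L[2][0] = (12) / L[0][0] = 3.
  L[2][1] = (1) / L[1][1] = 1.
Step 3: L[2][2] = √(4) = 2.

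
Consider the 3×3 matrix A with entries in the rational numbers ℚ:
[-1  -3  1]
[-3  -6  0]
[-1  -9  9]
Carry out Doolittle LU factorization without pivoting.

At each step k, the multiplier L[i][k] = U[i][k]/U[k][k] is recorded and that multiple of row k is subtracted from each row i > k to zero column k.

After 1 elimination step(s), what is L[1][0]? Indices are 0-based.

L[1][0] = 3

k=0: U[0][0]=-1
  eliminate (1,0): mult=3, new row 1: (0, 3, -3); set L[1][0]=3
  eliminate (2,0): mult=1, new row 2: (0, -6, 8); set L[2][0]=1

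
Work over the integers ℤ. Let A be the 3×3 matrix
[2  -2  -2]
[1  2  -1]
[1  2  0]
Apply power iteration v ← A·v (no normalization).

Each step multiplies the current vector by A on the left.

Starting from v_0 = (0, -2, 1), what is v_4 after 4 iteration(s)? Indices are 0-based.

v_0 = (0, -2, 1).
v_1 = A·v_0 = (2, -5, -4).
v_2 = A·v_1 = (22, -4, -8).
v_3 = A·v_2 = (68, 22, 14).
v_4 = A·v_3 = (64, 98, 112).

v_4 = (64, 98, 112)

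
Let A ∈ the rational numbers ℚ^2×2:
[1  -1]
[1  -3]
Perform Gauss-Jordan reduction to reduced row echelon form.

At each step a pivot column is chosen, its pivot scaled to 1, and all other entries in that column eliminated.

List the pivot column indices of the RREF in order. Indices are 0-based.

step 1: normalize row 0 (÷1) = (1, -1)
  row 1: subtract 1×row0 = (0, -2)
step 2: normalize row 1 (÷-2) = (0, 1)
  row 0: subtract -1×row1 = (1, 0)

pivot columns: 0, 1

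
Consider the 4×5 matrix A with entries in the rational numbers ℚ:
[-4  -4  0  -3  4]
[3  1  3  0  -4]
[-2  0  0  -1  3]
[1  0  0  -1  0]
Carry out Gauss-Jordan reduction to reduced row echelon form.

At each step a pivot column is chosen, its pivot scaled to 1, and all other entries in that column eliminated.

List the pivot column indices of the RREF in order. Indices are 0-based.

pivot columns: 0, 1, 2, 3

[1] R0 /= -4  ⇒  (1, 1, 0, 3/4, -1)
     R1 -= 3·R0  ⇒  (0, -2, 3, -9/4, -1)
     R2 -= -2·R0  ⇒  (0, 2, 0, 1/2, 1)
     R3 -= 1·R0  ⇒  (0, -1, 0, -7/4, 1)
[2] R1 /= -2  ⇒  (0, 1, -3/2, 9/8, 1/2)
     R0 -= 1·R1  ⇒  (1, 0, 3/2, -3/8, -3/2)
     R2 -= 2·R1  ⇒  (0, 0, 3, -7/4, 0)
     R3 -= -1·R1  ⇒  (0, 0, -3/2, -5/8, 3/2)
[3] R2 /= 3  ⇒  (0, 0, 1, -7/12, 0)
     R0 -= 3/2·R2  ⇒  (1, 0, 0, 1/2, -3/2)
     R1 -= -3/2·R2  ⇒  (0, 1, 0, 1/4, 1/2)
     R3 -= -3/2·R2  ⇒  (0, 0, 0, -3/2, 3/2)
[4] R3 /= -3/2  ⇒  (0, 0, 0, 1, -1)
     R0 -= 1/2·R3  ⇒  (1, 0, 0, 0, -1)
     R1 -= 1/4·R3  ⇒  (0, 1, 0, 0, 3/4)
     R2 -= -7/12·R3  ⇒  (0, 0, 1, 0, -7/12)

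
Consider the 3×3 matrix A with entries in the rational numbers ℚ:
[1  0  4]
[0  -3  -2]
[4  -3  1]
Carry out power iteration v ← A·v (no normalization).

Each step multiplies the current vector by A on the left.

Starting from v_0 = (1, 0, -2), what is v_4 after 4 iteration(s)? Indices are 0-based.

v_4 = (-95, -400, -962)

v_0 = (1, 0, -2).
v_1 = A·v_0 = (-7, 4, 2).
v_2 = A·v_1 = (1, -16, -38).
v_3 = A·v_2 = (-151, 124, 14).
v_4 = A·v_3 = (-95, -400, -962).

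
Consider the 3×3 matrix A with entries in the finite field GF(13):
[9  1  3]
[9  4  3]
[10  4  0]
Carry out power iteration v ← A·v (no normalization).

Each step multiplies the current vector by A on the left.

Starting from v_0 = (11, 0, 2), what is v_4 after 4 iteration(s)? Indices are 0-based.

v_0 = (11, 0, 2).
v_1 = A·v_0 = (1, 1, 6).
v_2 = A·v_1 = (2, 5, 1).
v_3 = A·v_2 = (0, 2, 1).
v_4 = A·v_3 = (5, 11, 8).

v_4 = (5, 11, 8)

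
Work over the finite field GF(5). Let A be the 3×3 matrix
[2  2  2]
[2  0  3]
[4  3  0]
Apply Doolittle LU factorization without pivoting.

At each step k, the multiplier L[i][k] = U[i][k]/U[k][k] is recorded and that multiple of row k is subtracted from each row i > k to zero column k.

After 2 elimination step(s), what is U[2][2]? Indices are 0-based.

k=0: U[0][0]=2
  eliminate (1,0): mult=1, new row 1: (0, 3, 1); set L[1][0]=1
  eliminate (2,0): mult=2, new row 2: (0, 4, 1); set L[2][0]=2
k=1: U[1][1]=3
  eliminate (2,1): mult=3, new row 2: (0, 0, 3); set L[2][1]=3

U[2][2] = 3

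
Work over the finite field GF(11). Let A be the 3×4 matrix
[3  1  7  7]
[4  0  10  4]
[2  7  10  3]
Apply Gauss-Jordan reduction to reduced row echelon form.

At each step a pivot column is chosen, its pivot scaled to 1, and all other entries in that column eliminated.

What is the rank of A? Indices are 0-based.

pivot(0,0)=3: scale R0 → (1, 4, 6, 6)
  clear (1,0): R1 −= (4)R0 → (0, 6, 8, 2)
  clear (2,0): R2 −= (2)R0 → (0, 10, 9, 2)
pivot(1,1)=6: scale R1 → (0, 1, 5, 4)
  clear (0,1): R0 −= (4)R1 → (1, 0, 8, 1)
  clear (2,1): R2 −= (10)R1 → (0, 0, 3, 6)
pivot(2,2)=3: scale R2 → (0, 0, 1, 2)
  clear (0,2): R0 −= (8)R2 → (1, 0, 0, 7)
  clear (1,2): R1 −= (5)R2 → (0, 1, 0, 5)

rank = 3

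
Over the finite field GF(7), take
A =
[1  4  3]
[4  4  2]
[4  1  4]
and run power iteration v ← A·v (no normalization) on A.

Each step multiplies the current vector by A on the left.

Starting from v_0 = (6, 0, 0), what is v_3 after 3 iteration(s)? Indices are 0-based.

v_3 = (4, 4, 5)

v_0 = (6, 0, 0).
v_1 = A·v_0 = (6, 3, 3).
v_2 = A·v_1 = (6, 0, 4).
v_3 = A·v_2 = (4, 4, 5).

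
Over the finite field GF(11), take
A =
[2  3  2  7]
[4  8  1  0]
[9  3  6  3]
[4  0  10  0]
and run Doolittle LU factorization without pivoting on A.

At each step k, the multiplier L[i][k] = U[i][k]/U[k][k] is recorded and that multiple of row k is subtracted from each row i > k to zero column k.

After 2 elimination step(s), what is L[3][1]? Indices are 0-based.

L[3][1] = 8

k=0: U[0][0]=2
  eliminate (1,0): mult=2, new row 1: (0, 2, 8, 8); set L[1][0]=2
  eliminate (2,0): mult=10, new row 2: (0, 6, 8, 10); set L[2][0]=10
  eliminate (3,0): mult=2, new row 3: (0, 5, 6, 8); set L[3][0]=2
k=1: U[1][1]=2
  eliminate (2,1): mult=3, new row 2: (0, 0, 6, 8); set L[2][1]=3
  eliminate (3,1): mult=8, new row 3: (0, 0, 8, 10); set L[3][1]=8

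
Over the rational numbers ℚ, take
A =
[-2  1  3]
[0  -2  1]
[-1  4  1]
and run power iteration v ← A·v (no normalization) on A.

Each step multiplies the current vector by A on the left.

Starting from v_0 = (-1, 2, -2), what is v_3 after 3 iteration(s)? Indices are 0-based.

v_0 = (-1, 2, -2).
v_1 = A·v_0 = (-2, -6, 7).
v_2 = A·v_1 = (19, 19, -15).
v_3 = A·v_2 = (-64, -53, 42).

v_3 = (-64, -53, 42)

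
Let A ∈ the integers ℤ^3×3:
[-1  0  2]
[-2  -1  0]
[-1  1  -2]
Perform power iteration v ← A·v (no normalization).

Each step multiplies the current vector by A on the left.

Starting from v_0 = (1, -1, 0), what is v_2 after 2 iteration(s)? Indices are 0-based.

v_0 = (1, -1, 0).
v_1 = A·v_0 = (-1, -1, -2).
v_2 = A·v_1 = (-3, 3, 4).

v_2 = (-3, 3, 4)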